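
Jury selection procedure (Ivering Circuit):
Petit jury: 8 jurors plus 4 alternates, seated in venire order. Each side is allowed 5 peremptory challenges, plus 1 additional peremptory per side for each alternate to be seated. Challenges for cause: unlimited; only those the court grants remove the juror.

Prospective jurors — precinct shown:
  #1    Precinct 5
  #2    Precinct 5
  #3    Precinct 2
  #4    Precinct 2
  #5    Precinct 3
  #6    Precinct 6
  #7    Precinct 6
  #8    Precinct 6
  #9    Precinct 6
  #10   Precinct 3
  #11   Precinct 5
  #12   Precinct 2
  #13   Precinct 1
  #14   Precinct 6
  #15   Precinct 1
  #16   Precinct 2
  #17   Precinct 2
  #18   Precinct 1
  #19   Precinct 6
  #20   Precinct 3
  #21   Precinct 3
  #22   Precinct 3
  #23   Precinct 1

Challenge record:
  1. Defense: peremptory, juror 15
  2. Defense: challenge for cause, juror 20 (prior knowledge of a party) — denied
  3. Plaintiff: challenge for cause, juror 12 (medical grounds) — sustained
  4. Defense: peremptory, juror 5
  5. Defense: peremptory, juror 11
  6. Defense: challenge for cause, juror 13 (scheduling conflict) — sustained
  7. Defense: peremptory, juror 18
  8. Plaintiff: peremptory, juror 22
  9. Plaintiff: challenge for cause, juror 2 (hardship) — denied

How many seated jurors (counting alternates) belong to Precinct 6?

5

Removed: #5, #11, #12, #13, #15, #18, #22.
Seated (12 incl. alternates): #1, #2, #3, #4, #6, #7, #8, #9, #10, #14, #16, #17.
Of those, in Precinct 6: #6, #7, #8, #9, #14 → 5.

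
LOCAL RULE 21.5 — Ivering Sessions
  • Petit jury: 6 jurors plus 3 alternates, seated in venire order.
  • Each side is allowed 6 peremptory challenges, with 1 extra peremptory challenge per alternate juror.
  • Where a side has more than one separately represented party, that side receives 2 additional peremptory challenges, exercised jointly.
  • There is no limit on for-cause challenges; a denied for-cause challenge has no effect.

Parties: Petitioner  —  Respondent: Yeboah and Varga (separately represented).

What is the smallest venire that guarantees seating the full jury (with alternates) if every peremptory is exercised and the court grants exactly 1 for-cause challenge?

Seats to fill: 6 + 3 alternates = 9.
Peremptories — Petitioner: 6 + 1×3 = 9; Respondent: 6 + 1×3 + 2 = 11; total 20.
For-cause removals: 1.
Minimum venire: 9 + 20 + 1 = 30.

30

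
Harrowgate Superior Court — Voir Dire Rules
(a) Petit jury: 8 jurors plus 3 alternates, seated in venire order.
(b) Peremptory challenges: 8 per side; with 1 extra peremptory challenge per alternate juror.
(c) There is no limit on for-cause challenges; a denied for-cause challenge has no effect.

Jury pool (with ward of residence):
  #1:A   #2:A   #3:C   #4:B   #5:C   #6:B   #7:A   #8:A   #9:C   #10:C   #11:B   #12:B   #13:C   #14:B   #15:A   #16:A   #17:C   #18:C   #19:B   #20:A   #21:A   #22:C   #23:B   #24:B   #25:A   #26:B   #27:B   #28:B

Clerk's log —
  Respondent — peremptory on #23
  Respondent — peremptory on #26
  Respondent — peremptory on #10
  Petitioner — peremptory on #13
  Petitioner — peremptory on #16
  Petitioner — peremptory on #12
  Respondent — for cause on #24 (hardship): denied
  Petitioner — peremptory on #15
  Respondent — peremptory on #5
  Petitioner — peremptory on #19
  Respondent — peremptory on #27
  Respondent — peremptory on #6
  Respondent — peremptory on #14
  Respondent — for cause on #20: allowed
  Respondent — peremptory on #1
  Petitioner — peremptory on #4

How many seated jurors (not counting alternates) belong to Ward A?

3

Removed: #1, #4, #5, #6, #10, #12, #13, #14, #15, #16, #19, #20, #23, #26, #27.
Seated jurors 1–8: #2, #3, #7, #8, #9, #11, #17, #18 (alternates #21, #22, #24 not counted).
Of those, in Ward A: #2, #7, #8 → 3.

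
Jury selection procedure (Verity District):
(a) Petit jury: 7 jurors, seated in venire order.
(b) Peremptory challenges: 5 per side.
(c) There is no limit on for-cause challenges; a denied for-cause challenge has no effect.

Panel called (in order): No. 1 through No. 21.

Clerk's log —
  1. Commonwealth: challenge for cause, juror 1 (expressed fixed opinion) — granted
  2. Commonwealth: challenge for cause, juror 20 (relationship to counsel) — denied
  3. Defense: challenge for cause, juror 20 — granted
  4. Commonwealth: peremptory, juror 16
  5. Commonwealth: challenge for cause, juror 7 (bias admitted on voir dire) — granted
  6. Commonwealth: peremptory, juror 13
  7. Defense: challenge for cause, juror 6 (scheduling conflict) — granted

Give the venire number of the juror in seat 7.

10

Removed: #1, #6, #7, #13, #16, #20.
Filling seats in venire order through position 7: #2, #3, #4, #5, #8, #9, #10.
So seat 7 is #10.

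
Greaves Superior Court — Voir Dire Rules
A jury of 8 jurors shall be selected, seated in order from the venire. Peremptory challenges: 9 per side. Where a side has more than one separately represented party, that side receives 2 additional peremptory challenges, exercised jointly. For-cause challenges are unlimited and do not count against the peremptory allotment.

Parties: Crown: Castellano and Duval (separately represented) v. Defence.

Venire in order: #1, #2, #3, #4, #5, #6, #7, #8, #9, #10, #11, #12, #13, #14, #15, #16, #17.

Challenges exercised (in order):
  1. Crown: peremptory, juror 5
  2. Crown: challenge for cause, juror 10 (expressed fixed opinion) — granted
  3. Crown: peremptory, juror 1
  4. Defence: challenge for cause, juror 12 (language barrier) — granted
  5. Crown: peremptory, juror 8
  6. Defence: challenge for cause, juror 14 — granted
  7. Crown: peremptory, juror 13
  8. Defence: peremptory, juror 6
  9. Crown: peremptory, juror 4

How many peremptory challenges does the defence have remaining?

Defence allotment: 9.
Defence peremptories used: #6 — 1 (for-cause on #12, #14 don't count).
Remaining: 9 − 1 = 8.

8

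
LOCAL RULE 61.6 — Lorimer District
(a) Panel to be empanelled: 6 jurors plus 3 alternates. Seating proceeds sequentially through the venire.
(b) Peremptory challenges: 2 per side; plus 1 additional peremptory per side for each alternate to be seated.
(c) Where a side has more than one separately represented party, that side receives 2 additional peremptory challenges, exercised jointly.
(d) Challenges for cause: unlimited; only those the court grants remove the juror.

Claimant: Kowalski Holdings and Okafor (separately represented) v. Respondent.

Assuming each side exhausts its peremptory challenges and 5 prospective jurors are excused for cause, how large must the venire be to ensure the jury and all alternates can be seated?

Seats to fill: 6 + 3 alternates = 9.
Peremptories — Claimant: 2 + 1×3 + 2 = 7; Respondent: 2 + 1×3 = 5; total 12.
For-cause removals: 5.
Minimum venire: 9 + 12 + 5 = 26.

26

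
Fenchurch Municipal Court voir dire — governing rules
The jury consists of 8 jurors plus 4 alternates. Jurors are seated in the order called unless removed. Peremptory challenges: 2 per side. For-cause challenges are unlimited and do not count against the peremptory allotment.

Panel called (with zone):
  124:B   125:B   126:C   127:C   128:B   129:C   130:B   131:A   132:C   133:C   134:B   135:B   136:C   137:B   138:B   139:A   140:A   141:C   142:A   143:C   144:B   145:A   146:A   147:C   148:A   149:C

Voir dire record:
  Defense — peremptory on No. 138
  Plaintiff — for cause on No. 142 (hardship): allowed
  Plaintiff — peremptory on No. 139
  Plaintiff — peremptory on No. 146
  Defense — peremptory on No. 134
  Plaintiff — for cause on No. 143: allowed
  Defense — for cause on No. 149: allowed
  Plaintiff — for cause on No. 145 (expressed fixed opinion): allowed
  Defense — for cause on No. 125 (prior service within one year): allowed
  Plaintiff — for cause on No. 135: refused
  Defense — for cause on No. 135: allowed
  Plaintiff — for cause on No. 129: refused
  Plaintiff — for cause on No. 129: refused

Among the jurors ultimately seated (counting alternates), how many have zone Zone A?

Removed: #125, #134, #135, #138, #139, #142, #143, #145, #146, #149.
Seated (12 incl. alternates): #124, #126, #127, #128, #129, #130, #131, #132, #133, #136, #137, #140.
Of those, in Zone A: #131, #140 → 2.

2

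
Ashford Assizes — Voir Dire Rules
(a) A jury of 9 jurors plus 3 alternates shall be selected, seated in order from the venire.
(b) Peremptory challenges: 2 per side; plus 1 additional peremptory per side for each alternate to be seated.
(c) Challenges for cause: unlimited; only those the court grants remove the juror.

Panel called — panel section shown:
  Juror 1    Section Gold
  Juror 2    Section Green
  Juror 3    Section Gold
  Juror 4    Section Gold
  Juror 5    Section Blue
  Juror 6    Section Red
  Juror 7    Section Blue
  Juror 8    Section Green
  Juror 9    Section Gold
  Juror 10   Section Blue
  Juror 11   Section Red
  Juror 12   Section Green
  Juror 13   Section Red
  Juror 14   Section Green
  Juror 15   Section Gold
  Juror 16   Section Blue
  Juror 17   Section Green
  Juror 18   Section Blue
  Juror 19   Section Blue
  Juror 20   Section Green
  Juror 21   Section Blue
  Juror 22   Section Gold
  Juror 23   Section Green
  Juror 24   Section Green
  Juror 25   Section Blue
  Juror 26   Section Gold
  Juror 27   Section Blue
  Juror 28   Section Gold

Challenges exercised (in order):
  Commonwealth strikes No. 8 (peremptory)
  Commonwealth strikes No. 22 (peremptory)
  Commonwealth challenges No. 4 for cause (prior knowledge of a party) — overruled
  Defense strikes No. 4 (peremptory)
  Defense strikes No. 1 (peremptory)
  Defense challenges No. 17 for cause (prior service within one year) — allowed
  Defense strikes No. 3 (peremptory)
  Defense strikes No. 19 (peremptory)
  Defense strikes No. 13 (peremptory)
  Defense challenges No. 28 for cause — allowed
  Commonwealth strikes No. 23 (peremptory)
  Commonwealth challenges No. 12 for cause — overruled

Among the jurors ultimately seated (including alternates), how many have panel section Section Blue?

5

Removed: #1, #3, #4, #8, #13, #17, #19, #22, #23, #28.
Seated (12 incl. alternates): #2, #5, #6, #7, #9, #10, #11, #12, #14, #15, #16, #18.
Of those, in Section Blue: #5, #7, #10, #16, #18 → 5.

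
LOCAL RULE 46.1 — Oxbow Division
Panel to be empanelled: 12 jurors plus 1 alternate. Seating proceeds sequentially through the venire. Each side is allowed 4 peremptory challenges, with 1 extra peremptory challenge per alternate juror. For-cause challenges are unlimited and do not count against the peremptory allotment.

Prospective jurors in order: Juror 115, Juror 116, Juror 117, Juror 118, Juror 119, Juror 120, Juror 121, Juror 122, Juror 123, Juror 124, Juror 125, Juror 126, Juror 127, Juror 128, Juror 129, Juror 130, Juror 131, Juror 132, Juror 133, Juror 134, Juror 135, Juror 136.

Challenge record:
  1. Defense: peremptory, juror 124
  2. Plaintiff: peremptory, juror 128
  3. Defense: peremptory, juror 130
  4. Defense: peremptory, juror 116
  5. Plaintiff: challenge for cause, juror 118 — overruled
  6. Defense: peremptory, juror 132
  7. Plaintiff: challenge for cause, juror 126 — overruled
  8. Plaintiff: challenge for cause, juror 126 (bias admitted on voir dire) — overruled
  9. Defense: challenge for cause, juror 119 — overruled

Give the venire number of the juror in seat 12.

129

Removed: #116, #124, #128, #130, #132. (#118, #119, #126 stay — for-cause denied.)
Seating in order: seats 1–12 → #115, #117, #118, #119, #120, #121, #122, #123, #125, #126, #127, #129; alternates → #131.
So seat 12 is #129.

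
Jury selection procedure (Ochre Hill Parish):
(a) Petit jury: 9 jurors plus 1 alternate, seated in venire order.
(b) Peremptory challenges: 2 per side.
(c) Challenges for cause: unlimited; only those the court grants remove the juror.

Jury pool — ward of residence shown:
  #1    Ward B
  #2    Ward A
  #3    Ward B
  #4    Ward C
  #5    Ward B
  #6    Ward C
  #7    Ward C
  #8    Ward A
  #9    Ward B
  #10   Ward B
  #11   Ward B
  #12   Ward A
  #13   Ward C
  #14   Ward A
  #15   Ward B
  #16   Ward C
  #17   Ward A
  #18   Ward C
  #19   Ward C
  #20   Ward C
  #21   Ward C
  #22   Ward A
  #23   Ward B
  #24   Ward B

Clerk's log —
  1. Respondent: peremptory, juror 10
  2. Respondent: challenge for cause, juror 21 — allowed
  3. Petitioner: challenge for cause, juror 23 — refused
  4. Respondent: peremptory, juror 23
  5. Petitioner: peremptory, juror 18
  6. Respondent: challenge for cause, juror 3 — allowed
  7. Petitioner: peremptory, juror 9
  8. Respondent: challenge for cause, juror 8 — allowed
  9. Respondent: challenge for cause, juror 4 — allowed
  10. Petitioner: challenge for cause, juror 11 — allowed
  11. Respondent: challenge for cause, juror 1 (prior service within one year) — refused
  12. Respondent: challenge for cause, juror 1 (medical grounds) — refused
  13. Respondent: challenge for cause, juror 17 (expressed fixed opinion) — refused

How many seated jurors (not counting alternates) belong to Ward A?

Removed: #3, #4, #8, #9, #10, #11, #18, #21, #23.
Seated jurors 1–9: #1, #2, #5, #6, #7, #12, #13, #14, #15 (alternates #16 not counted).
Of those, in Ward A: #2, #12, #14 → 3.

3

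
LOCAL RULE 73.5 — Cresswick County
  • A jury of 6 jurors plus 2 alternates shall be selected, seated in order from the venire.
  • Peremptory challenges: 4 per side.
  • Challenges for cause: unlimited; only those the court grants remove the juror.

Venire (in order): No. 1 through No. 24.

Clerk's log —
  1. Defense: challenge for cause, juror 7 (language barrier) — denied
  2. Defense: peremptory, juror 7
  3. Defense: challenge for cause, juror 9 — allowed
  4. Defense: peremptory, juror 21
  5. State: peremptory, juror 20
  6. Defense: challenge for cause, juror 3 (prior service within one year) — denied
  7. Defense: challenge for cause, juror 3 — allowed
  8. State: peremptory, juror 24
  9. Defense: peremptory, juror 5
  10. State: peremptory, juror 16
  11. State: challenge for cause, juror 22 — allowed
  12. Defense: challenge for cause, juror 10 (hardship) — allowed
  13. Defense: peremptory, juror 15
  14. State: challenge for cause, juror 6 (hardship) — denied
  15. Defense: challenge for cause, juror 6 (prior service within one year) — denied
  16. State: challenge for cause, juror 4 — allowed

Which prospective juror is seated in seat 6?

12

Removed: #3, #4, #5, #7, #9, #10, #15, #16, #20, #21, #22, #24. (#6 stays — for-cause denied.)
Seating in order: seats 1–6 → #1, #2, #6, #8, #11, #12; alternates → #13, #14.
So seat 6 is #12.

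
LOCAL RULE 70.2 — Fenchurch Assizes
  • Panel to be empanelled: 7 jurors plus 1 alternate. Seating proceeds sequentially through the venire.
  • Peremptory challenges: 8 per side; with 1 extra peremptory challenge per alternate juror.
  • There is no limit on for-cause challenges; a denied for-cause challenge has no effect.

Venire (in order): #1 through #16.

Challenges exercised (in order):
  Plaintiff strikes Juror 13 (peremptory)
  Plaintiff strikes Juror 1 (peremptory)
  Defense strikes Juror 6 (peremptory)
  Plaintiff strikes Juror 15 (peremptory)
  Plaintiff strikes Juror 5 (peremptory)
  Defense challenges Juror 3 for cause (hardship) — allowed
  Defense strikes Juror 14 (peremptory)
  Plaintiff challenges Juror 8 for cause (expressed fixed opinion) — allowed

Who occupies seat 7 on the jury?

Removed: #1, #3, #5, #6, #8, #13, #14, #15.
Seating in order: seats 1–7 → #2, #4, #7, #9, #10, #11, #12; alternates → #16.
So seat 7 is #12.

12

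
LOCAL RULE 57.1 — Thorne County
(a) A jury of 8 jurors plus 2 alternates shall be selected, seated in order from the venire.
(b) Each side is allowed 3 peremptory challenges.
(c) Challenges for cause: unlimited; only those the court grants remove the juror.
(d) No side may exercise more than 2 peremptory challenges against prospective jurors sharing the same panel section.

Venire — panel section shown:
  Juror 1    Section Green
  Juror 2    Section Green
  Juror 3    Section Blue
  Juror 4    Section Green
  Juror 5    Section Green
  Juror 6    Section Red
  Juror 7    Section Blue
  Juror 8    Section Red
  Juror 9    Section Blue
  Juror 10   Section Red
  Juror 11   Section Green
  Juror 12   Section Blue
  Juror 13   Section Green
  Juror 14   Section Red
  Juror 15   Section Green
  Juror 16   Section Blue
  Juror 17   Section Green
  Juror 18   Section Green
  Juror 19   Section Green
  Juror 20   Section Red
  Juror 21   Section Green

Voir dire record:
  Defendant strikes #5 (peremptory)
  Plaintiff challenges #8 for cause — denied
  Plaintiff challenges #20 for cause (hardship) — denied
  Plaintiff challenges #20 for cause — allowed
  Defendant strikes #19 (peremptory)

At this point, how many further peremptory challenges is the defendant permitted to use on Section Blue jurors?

Defendant peremptories so far: #5, #19 — 2 of 3 used, 1 left overall.
Against Section Blue: none yet — per-section cap 2 leaves 2.
Binding limit: min(1, 2) = 1.

1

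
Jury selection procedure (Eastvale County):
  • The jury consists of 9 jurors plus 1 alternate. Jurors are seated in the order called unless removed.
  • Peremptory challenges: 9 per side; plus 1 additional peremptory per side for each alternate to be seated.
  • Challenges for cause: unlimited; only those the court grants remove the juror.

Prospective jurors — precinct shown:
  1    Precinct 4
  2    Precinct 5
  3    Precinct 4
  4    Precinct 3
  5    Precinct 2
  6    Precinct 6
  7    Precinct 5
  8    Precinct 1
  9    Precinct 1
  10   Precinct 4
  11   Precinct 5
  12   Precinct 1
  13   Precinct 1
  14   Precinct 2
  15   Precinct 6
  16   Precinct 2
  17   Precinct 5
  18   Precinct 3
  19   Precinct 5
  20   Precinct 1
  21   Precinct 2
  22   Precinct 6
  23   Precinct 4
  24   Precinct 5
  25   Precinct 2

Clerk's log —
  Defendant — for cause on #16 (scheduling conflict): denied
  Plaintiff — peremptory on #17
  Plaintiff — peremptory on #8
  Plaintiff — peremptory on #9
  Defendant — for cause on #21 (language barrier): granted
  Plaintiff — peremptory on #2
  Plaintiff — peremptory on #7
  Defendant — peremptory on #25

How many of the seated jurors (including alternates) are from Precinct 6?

1

Removed: #2, #7, #8, #9, #17, #21, #25.
Seated (10 incl. alternates): #1, #3, #4, #5, #6, #10, #11, #12, #13, #14.
Of those, in Precinct 6: #6 → 1.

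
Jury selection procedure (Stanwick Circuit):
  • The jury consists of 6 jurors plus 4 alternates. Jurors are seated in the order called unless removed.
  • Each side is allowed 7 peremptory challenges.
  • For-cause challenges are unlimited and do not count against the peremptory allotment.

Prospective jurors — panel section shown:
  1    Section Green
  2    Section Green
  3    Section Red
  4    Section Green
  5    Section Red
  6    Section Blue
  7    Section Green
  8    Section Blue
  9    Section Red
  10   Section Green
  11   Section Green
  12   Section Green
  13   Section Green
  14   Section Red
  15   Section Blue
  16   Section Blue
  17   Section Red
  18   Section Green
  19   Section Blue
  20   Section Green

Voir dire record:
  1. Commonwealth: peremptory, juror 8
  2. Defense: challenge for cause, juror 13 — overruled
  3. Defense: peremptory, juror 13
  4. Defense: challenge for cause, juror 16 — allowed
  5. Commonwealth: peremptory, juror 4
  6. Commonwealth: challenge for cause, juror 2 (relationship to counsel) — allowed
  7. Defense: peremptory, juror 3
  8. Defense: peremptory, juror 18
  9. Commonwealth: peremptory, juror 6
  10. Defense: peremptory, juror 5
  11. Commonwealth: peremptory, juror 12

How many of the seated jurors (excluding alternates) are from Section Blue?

0

Removed: #2, #3, #4, #5, #6, #8, #12, #13, #16, #18.
Seated jurors 1–6: #1, #7, #9, #10, #11, #14 (alternates #15, #17, #19, #20 not counted).
None of those are in Section Blue → 0.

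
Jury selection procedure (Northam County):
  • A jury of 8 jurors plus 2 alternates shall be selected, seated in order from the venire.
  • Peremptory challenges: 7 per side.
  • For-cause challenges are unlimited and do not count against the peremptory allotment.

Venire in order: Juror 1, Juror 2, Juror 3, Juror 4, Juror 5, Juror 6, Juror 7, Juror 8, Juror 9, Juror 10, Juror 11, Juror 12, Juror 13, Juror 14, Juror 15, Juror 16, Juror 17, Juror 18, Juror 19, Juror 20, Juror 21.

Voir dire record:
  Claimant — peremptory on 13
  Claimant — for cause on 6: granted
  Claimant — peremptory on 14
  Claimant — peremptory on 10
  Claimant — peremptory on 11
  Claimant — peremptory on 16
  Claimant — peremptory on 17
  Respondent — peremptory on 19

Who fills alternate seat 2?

15

Removed: #6, #10, #11, #13, #14, #16, #17, #19.
Seating in order: seats 1–8 → #1, #2, #3, #4, #5, #7, #8, #9; alternates → #12, #15.
So alternate 2 is #15.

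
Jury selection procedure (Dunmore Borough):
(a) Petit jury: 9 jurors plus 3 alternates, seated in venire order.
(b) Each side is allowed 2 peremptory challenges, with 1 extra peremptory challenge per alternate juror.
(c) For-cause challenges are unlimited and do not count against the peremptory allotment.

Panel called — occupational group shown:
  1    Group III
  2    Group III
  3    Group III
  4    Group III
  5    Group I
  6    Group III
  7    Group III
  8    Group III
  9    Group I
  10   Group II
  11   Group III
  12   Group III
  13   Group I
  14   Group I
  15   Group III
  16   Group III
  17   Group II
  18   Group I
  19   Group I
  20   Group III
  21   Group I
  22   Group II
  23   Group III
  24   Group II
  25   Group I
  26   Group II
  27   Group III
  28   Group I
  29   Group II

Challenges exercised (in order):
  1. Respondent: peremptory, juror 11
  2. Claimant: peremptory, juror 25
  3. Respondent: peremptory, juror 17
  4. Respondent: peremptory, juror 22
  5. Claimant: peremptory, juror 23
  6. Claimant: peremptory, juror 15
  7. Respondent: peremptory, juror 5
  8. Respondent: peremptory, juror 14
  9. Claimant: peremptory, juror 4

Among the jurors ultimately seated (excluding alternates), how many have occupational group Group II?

Removed: #4, #5, #11, #14, #15, #17, #22, #23, #25.
Seated jurors 1–9: #1, #2, #3, #6, #7, #8, #9, #10, #12 (alternates #13, #16, #18 not counted).
Of those, in Group II: #10 → 1.

1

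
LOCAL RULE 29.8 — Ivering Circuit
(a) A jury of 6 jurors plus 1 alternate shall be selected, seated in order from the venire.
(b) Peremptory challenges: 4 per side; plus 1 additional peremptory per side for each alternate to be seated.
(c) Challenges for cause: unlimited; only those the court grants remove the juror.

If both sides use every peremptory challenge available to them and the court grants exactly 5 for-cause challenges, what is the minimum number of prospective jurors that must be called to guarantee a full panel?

22

Seats to fill: 6 + 1 alternates = 7.
Peremptories: 4 + 1×1 = 5 per side × 2 sides = 10.
For-cause removals: 5.
Minimum venire: 7 + 10 + 5 = 22.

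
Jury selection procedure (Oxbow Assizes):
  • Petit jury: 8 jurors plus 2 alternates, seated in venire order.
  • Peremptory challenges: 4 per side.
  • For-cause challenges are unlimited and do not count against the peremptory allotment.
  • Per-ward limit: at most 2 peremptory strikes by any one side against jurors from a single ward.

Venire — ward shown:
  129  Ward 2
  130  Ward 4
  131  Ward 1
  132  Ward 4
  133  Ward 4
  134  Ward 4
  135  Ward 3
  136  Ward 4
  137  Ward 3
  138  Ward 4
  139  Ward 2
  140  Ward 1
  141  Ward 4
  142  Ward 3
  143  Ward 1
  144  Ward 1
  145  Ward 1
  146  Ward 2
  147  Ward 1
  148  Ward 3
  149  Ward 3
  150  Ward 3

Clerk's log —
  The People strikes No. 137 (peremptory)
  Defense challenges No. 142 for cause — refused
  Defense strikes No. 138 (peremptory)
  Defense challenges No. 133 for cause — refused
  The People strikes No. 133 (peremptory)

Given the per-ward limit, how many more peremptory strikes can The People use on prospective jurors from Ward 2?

2

The People peremptories so far: #137, #133 — 2 of 4 used, 2 left overall.
Against Ward 2: none yet — per-ward cap 2 leaves 2.
Binding limit: min(2, 2) = 2.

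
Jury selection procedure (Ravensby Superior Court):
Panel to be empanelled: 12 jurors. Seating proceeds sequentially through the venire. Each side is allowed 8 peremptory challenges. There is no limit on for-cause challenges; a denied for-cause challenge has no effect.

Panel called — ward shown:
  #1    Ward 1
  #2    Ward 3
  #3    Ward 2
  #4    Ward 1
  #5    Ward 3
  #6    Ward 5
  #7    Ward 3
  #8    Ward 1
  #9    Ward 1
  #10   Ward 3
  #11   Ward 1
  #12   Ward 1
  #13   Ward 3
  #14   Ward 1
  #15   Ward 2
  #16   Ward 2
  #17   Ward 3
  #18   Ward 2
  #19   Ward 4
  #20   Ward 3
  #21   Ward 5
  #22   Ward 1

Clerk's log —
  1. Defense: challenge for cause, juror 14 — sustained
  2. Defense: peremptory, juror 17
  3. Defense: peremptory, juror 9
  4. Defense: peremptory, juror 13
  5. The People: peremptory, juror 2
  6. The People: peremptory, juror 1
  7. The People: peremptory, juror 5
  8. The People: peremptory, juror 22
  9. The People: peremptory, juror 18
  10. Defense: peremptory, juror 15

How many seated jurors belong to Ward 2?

Removed: #1, #2, #5, #9, #13, #14, #15, #17, #18, #22.
Seated jurors 1–12: #3, #4, #6, #7, #8, #10, #11, #12, #16, #19, #20, #21.
Of those, in Ward 2: #3, #16 → 2.

2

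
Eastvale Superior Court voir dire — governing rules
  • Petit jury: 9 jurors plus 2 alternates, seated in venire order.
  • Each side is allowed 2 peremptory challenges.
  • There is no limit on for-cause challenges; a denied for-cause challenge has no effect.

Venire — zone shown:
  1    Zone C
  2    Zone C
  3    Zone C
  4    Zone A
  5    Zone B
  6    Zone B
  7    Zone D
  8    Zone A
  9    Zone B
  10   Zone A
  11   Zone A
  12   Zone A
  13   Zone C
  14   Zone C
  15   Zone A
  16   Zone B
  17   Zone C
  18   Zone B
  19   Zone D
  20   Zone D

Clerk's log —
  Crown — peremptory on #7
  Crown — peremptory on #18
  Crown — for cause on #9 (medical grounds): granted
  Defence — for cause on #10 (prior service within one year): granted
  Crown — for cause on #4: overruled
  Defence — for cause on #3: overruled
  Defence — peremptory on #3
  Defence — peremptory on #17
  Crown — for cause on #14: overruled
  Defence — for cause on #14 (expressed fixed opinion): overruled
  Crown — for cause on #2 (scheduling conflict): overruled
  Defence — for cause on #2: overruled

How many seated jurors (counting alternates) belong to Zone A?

5

Removed: #3, #7, #9, #10, #17, #18.
Seated (11 incl. alternates): #1, #2, #4, #5, #6, #8, #11, #12, #13, #14, #15.
Of those, in Zone A: #4, #8, #11, #12, #15 → 5.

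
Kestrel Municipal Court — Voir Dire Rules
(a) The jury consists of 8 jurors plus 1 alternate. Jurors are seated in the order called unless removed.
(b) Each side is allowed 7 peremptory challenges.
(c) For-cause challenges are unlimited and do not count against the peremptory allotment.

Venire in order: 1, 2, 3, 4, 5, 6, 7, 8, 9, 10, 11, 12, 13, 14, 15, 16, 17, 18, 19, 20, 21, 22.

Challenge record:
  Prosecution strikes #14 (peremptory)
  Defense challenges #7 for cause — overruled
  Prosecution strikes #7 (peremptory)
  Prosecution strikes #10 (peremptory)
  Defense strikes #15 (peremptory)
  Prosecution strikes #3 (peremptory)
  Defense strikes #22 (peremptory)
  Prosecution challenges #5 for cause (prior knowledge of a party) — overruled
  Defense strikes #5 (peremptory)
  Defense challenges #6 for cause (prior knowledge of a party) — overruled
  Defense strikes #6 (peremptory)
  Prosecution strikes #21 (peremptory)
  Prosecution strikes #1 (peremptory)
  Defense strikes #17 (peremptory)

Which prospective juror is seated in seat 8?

Removed: #1, #3, #5, #6, #7, #10, #14, #15, #17, #21, #22.
Seating in order: seats 1–8 → #2, #4, #8, #9, #11, #12, #13, #16; alternates → #18.
So seat 8 is #16.

16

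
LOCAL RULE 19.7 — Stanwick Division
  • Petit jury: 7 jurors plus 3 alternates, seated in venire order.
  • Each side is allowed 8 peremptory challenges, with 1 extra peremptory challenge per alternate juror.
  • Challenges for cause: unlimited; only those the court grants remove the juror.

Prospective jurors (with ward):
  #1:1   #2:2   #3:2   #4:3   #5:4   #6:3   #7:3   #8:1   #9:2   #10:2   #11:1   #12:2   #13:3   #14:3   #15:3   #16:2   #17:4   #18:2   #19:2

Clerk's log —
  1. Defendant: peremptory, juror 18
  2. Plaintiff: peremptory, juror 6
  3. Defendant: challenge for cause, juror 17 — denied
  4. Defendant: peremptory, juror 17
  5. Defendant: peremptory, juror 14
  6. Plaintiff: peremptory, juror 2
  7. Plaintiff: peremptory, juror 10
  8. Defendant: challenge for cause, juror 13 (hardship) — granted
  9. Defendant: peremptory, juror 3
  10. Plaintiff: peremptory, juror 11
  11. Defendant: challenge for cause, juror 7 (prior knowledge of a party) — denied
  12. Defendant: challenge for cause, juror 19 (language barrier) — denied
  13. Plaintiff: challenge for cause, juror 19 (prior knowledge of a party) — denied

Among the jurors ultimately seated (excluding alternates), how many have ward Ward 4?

Removed: #2, #3, #6, #10, #11, #13, #14, #17, #18.
Seated jurors 1–7: #1, #4, #5, #7, #8, #9, #12 (alternates #15, #16, #19 not counted).
Of those, in Ward 4: #5 → 1.

1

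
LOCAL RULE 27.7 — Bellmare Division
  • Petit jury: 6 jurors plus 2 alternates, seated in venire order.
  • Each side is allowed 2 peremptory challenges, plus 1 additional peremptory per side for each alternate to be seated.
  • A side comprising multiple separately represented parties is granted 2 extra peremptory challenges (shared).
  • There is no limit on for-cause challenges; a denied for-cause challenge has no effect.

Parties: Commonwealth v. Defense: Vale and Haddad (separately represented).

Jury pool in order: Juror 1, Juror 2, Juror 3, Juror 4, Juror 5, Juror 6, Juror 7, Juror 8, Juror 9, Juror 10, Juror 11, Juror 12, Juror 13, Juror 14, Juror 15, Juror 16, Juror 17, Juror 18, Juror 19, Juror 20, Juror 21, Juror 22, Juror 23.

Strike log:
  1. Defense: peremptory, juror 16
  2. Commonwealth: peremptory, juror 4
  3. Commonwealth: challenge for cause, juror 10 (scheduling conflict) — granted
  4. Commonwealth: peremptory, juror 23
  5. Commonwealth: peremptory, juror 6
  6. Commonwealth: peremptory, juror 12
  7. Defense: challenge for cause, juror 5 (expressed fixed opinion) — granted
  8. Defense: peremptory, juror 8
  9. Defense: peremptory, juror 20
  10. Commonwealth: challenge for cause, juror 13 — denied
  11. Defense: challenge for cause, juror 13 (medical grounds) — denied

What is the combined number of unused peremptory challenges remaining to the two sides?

3

Commonwealth allotment: 2 base + 1 × 2 alternates = 4. Defense allotment: 2 base + 1 × 2 alternates + 2 multi-party = 6.
Commonwealth peremptories used: #4, #23, #6, #12 — 4 (for-cause on #10, #13 don't count).
Defense peremptories used: #16, #8, #20 — 3 (for-cause on #5, #13 don't count).
Remaining: (4 − 4) + (6 − 3) = 3.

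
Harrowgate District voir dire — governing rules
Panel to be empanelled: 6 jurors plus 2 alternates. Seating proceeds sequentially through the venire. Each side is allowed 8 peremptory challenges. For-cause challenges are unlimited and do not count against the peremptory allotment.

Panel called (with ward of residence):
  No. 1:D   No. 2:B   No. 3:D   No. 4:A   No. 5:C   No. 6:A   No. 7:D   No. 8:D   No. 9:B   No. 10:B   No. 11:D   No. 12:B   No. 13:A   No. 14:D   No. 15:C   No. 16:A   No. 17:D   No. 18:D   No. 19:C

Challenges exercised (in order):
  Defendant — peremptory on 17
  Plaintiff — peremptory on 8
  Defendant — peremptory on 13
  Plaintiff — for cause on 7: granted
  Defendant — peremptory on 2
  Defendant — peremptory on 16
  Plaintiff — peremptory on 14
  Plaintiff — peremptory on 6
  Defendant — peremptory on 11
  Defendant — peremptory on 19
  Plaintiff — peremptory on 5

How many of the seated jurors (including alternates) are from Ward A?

1

Removed: #2, #5, #6, #7, #8, #11, #13, #14, #16, #17, #19.
Seated (8 incl. alternates): #1, #3, #4, #9, #10, #12, #15, #18.
Of those, in Ward A: #4 → 1.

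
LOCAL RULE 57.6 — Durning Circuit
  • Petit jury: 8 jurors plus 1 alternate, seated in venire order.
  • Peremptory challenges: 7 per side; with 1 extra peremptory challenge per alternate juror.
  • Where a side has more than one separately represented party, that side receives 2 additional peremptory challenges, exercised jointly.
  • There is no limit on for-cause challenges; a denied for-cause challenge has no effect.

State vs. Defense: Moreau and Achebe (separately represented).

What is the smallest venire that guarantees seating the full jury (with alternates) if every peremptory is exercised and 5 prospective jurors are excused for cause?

32

Seats to fill: 8 + 1 alternates = 9.
Peremptories — State: 7 + 1×1 = 8; Defense: 7 + 1×1 + 2 = 10; total 18.
For-cause removals: 5.
Minimum venire: 9 + 18 + 5 = 32.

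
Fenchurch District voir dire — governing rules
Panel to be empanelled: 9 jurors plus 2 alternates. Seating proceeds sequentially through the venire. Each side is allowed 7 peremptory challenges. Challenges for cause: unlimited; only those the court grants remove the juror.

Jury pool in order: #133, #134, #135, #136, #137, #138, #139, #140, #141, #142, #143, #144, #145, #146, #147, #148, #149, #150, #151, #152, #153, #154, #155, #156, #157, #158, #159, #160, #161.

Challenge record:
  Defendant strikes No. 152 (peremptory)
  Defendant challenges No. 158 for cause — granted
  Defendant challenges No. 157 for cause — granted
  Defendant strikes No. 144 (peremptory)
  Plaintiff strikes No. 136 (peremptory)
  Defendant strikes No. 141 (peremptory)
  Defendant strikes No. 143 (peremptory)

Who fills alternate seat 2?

147

Removed: #136, #141, #143, #144, #152, #157, #158.
Seating in order: seats 1–9 → #133, #134, #135, #137, #138, #139, #140, #142, #145; alternates → #146, #147.
So alternate 2 is #147.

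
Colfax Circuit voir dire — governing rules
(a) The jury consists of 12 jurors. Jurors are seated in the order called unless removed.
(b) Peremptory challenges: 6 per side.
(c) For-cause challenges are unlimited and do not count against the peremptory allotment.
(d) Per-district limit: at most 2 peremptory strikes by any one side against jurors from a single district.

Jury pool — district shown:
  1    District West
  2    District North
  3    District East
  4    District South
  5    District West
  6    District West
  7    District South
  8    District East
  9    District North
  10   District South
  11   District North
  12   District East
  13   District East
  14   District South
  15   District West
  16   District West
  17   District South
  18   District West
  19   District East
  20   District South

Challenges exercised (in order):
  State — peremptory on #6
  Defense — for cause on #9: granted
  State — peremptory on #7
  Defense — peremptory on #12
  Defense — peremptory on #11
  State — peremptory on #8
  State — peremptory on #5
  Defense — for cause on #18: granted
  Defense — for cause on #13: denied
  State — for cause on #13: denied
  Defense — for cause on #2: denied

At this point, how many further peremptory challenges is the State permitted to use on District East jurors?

1

State peremptories so far: #6, #7, #8, #5 — 4 of 6 used, 2 left overall.
Against District East: #8 — 1 used; per-district cap 2 leaves 1.
Binding limit: min(2, 1) = 1.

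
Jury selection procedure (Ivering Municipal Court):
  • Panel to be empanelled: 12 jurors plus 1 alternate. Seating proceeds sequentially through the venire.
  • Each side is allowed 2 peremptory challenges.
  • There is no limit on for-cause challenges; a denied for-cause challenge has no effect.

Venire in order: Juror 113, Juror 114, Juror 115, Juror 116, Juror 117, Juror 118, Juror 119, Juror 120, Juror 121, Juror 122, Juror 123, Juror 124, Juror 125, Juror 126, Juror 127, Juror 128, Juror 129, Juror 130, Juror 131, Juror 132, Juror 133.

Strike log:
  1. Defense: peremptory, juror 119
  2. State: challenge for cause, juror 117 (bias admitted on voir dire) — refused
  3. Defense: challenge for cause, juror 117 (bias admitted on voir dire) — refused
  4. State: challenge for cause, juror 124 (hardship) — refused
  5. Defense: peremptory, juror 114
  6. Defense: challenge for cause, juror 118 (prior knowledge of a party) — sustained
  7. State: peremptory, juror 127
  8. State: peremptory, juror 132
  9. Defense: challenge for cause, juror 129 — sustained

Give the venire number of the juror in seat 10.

125

Removed: #114, #118, #119, #127, #129, #132. (#117, #124 stay — for-cause denied.)
Seating in order: seats 1–12 → #113, #115, #116, #117, #120, #121, #122, #123, #124, #125, #126, #128; alternates → #130.
So seat 10 is #125.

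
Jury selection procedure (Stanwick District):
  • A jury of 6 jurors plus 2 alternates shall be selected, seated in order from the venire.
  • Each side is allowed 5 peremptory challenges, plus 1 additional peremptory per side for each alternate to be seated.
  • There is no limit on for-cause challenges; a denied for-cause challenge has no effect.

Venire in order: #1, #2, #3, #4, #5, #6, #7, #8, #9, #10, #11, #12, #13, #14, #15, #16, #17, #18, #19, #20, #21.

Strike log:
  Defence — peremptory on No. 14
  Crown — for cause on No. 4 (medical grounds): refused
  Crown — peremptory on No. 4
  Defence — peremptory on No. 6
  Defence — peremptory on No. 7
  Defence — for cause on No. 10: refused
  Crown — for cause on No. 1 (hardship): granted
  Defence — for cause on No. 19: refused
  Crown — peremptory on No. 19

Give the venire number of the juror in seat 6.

Removed: #1, #4, #6, #7, #14, #19. (#10 stays — for-cause denied.)
Seating in order: seats 1–6 → #2, #3, #5, #8, #9, #10; alternates → #11, #12.
So seat 6 is #10.

10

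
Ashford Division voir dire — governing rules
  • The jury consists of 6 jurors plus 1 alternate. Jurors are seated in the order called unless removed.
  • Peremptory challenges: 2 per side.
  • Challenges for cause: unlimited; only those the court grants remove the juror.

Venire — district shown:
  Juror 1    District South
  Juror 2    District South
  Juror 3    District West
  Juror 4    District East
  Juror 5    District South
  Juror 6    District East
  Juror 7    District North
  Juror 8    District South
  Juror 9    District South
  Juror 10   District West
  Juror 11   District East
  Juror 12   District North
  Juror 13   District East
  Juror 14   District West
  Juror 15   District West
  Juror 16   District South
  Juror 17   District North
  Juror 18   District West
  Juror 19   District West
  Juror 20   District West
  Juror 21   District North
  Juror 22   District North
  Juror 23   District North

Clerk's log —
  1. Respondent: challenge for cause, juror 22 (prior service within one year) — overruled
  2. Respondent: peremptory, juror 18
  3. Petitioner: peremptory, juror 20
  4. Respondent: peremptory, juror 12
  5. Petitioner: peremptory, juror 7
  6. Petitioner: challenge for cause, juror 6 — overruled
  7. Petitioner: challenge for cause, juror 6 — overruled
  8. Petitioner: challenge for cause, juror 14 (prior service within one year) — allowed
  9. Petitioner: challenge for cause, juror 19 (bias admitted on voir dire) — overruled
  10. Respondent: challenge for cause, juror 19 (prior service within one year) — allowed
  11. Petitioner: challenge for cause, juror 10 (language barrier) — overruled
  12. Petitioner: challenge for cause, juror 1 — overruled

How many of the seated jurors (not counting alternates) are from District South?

Removed: #7, #12, #14, #18, #19, #20.
Seated jurors 1–6: #1, #2, #3, #4, #5, #6 (alternates #8 not counted).
Of those, in District South: #1, #2, #5 → 3.

3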